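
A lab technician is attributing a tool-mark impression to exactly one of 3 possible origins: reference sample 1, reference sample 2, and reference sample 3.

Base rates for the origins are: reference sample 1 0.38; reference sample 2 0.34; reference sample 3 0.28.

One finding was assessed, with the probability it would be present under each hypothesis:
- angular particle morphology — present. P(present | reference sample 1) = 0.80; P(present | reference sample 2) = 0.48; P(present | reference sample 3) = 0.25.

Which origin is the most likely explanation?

reference sample 1

For each hypothesis, the unnormalized posterior weight is prior × likelihood:
  reference sample 1: 0.38 × 0.80 = 0.304
  reference sample 2: 0.34 × 0.48 = 0.1632
  reference sample 3: 0.28 × 0.25 = 0.07
Normalizing constant Z = 0.304 + 0.1632 + 0.07 = 0.5372.
P(reference sample 1 | evidence) ≈ 0.304 / 0.5372 ≈ 0.566
P(reference sample 2 | evidence) ≈ 0.1632 / 0.5372 ≈ 0.304
P(reference sample 3 | evidence) ≈ 0.07 / 0.5372 ≈ 0.130
The largest is 0.566, so reference sample 1 is most probable.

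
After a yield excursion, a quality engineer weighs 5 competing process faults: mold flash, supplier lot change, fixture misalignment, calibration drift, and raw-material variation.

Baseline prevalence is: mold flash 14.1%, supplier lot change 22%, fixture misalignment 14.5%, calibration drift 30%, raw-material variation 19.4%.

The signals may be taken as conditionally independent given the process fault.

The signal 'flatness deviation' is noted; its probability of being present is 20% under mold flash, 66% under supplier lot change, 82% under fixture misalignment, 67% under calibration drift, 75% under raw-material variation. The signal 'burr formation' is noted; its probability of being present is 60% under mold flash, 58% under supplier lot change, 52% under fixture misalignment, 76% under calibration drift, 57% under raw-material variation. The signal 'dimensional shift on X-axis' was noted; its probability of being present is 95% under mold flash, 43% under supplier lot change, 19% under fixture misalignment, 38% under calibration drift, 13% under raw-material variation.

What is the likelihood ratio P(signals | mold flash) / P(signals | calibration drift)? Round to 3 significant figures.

The Bayes factor is the ratio of the joint likelihoods of the signal pattern under the two hypotheses.
  mold flash: 0.20 × 0.60 × 0.95 = 0.114
  calibration drift: 0.67 × 0.76 × 0.38 = 0.1935
Bayes factor = 0.114 / 0.1935 ≈ 0.589

0.589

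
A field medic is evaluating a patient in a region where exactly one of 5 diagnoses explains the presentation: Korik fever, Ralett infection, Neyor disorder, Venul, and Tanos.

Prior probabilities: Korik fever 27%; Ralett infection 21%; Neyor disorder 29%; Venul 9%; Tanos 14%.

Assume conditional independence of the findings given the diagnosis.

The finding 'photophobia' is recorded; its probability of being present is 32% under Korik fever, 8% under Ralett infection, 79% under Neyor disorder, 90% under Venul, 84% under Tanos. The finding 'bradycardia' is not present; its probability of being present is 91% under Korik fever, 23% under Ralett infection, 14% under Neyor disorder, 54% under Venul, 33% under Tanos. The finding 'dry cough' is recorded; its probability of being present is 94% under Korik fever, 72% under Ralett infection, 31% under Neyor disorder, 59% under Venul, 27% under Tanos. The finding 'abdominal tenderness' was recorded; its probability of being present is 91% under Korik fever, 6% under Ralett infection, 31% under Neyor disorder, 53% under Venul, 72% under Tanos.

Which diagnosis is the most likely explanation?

By Bayes' rule with conditional independence, the unnormalized weight for each hypothesis is prior × ∏ likelihoods (using 1 − P(present | H) for each absent finding):
  Korik fever: 0.27 × 0.32 × (1 − 0.91) × 0.94 × 0.91 = 0.0066516
  Ralett infection: 0.21 × 0.08 × (1 − 0.23) × 0.72 × 0.06 = 0.00055884
  Neyor disorder: 0.29 × 0.79 × (1 − 0.14) × 0.31 × 0.31 = 0.018934
  Venul: 0.09 × 0.90 × (1 − 0.54) × 0.59 × 0.53 = 0.011651
  Tanos: 0.14 × 0.84 × (1 − 0.33) × 0.27 × 0.72 = 0.015317
Normalizing constant Z = 0.0066516 + 0.00055884 + 0.018934 + 0.011651 + 0.015317 = 0.053113.
P(Korik fever | evidence) ≈ 0.0066516 / 0.053113 ≈ 0.125
P(Ralett infection | evidence) ≈ 0.00055884 / 0.053113 ≈ 0.011
P(Neyor disorder | evidence) ≈ 0.018934 / 0.053113 ≈ 0.356
P(Venul | evidence) ≈ 0.011651 / 0.053113 ≈ 0.219
P(Tanos | evidence) ≈ 0.015317 / 0.053113 ≈ 0.288
The largest is 0.356, so Neyor disorder is most probable.

Neyor disorder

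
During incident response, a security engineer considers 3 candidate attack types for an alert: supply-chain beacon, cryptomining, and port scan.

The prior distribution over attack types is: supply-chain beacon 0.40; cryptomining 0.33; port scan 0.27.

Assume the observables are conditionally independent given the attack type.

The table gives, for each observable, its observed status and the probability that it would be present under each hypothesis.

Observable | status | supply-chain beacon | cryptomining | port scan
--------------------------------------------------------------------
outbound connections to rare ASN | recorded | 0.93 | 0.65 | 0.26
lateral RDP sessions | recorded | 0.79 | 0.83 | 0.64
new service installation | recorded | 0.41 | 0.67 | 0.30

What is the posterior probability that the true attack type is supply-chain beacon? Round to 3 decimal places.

0.476

Multiply each prior by the joint likelihood of the observable pattern:
  supply-chain beacon: 0.40 × 0.93 × 0.79 × 0.41 = 0.12049
  cryptomining: 0.33 × 0.65 × 0.83 × 0.67 = 0.11928
  port scan: 0.27 × 0.26 × 0.64 × 0.30 = 0.013478
Normalizing constant Z = 0.12049 + 0.11928 + 0.013478 = 0.25325.
P(supply-chain beacon | evidence) = 0.12049 / 0.25325 ≈ 0.476.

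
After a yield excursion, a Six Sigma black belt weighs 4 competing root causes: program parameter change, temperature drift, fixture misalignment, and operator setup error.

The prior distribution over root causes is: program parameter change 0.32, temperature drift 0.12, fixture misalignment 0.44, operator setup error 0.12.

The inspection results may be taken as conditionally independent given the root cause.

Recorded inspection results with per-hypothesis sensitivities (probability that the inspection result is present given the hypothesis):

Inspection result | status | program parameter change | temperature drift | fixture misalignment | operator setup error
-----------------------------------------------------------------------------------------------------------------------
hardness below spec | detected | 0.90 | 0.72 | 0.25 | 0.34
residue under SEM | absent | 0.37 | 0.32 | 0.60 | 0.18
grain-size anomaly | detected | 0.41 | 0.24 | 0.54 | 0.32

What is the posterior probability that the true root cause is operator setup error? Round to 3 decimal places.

0.087

Multiply each prior by the joint likelihood of the inspection result pattern (using 1 − P(present | H) for each absent inspection result):
  program parameter change: 0.32 × 0.90 × (1 − 0.37) × 0.41 = 0.07439
  temperature drift: 0.12 × 0.72 × (1 − 0.32) × 0.24 = 0.0141
  fixture misalignment: 0.44 × 0.25 × (1 − 0.60) × 0.54 = 0.02376
  operator setup error: 0.12 × 0.34 × (1 − 0.18) × 0.32 = 0.010706
Normalizing constant Z = 0.07439 + 0.0141 + 0.02376 + 0.010706 = 0.12296.
P(operator setup error | evidence) = 0.010706 / 0.12296 ≈ 0.087.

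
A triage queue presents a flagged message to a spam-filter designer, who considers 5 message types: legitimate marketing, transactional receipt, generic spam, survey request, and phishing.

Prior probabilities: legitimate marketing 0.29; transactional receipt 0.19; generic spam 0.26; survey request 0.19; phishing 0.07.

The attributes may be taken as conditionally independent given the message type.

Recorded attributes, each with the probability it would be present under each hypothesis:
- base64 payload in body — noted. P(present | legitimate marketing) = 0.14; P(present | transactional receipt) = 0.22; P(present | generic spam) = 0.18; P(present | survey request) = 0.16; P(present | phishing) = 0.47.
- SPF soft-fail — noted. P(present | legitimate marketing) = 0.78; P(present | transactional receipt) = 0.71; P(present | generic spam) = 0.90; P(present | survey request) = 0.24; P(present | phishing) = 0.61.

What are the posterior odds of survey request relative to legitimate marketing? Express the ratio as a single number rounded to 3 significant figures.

Posterior odds equal prior odds times the likelihood ratio; only the two competing hypotheses matter.
  survey request: 0.19 × 0.16 × 0.24 = 0.007296
  legitimate marketing: 0.29 × 0.14 × 0.78 = 0.031668
Posterior odds = 0.007296 / 0.031668 ≈ 0.230.

0.230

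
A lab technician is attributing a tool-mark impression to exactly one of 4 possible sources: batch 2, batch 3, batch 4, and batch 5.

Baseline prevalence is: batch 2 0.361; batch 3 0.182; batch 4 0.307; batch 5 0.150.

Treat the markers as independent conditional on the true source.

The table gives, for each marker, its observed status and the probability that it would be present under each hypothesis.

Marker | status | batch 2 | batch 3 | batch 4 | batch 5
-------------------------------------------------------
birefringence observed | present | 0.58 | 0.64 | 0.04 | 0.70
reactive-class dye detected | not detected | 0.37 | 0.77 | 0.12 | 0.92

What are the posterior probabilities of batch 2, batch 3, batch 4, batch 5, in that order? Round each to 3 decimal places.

0.741, 0.151, 0.061, 0.047

For each hypothesis, the unnormalized posterior weight is prior × product of the marker likelihoods (using 1 − P(present | H) for each absent marker):
  batch 2: 0.361 × 0.58 × (1 − 0.37) = 0.13191
  batch 3: 0.182 × 0.64 × (1 − 0.77) = 0.02679
  batch 4: 0.307 × 0.04 × (1 − 0.12) = 0.010806
  batch 5: 0.150 × 0.70 × (1 − 0.92) = 0.0084
Normalizing constant Z = 0.13191 + 0.02679 + 0.010806 + 0.0084 = 0.17791.
P(batch 2 | evidence) = 0.13191 / 0.17791 ≈ 0.741
P(batch 3 | evidence) = 0.02679 / 0.17791 ≈ 0.151
P(batch 4 | evidence) = 0.010806 / 0.17791 ≈ 0.061
P(batch 5 | evidence) = 0.0084 / 0.17791 ≈ 0.047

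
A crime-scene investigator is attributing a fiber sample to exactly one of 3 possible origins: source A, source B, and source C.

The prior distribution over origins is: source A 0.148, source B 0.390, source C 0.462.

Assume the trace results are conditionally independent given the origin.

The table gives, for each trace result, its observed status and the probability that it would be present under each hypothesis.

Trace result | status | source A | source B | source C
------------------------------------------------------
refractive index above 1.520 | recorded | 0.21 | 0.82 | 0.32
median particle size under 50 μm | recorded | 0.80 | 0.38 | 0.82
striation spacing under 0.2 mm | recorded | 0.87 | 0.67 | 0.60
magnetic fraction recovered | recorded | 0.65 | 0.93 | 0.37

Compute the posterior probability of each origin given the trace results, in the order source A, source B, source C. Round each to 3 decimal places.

For each hypothesis, the unnormalized posterior weight is prior × product of the trace result likelihoods:
  source A: 0.148 × 0.21 × 0.80 × 0.87 × 0.65 = 0.014061
  source B: 0.390 × 0.82 × 0.38 × 0.67 × 0.93 = 0.075722
  source C: 0.462 × 0.32 × 0.82 × 0.60 × 0.37 = 0.026913
The unnormalized weights sum to 0.11669.
P(source A | evidence) = 0.014061 / 0.11669 ≈ 0.120
P(source B | evidence) = 0.075722 / 0.11669 ≈ 0.649
P(source C | evidence) = 0.026913 / 0.11669 ≈ 0.231

0.120, 0.649, 0.231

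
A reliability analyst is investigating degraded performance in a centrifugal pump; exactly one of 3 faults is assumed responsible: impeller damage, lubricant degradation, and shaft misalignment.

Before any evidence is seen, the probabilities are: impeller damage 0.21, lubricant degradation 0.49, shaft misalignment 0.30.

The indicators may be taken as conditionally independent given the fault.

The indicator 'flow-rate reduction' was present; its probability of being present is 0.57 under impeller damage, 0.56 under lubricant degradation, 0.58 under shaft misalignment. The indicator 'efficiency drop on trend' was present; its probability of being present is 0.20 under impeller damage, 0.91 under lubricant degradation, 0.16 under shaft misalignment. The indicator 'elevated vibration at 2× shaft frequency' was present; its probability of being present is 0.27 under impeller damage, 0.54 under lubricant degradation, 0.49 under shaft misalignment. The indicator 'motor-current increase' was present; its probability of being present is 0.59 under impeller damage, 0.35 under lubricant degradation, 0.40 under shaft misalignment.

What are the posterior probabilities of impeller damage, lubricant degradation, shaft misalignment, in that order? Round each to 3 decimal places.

0.068, 0.836, 0.097

Multiply each prior by the joint likelihood of the indicator pattern:
  impeller damage: 0.21 × 0.57 × 0.20 × 0.27 × 0.59 = 0.0038136
  lubricant degradation: 0.49 × 0.56 × 0.91 × 0.54 × 0.35 = 0.047194
  shaft misalignment: 0.30 × 0.58 × 0.16 × 0.49 × 0.40 = 0.0054566
Marginal likelihood of the evidence = 0.056464.
P(impeller damage | evidence) = 0.0038136 / 0.056464 ≈ 0.068
P(lubricant degradation | evidence) = 0.047194 / 0.056464 ≈ 0.836
P(shaft misalignment | evidence) = 0.0054566 / 0.056464 ≈ 0.097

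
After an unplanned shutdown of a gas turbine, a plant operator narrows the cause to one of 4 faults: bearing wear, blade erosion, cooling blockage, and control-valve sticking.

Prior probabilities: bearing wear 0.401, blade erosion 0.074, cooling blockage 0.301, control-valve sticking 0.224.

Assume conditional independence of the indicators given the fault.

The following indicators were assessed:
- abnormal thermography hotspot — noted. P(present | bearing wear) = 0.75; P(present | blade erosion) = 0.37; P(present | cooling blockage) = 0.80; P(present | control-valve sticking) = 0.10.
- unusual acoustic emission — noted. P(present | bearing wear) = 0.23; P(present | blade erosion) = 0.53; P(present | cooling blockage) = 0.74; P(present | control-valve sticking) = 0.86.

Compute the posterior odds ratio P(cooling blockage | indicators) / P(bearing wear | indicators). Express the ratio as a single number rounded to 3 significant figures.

2.58

Unnormalized posterior weight (prior times the indicator likelihoods) for each of the two hypotheses:
  cooling blockage: 0.301 × 0.80 × 0.74 = 0.17819
  bearing wear: 0.401 × 0.75 × 0.23 = 0.069173
Odds(cooling blockage : bearing wear) = 0.17819 / 0.069173 ≈ 2.58.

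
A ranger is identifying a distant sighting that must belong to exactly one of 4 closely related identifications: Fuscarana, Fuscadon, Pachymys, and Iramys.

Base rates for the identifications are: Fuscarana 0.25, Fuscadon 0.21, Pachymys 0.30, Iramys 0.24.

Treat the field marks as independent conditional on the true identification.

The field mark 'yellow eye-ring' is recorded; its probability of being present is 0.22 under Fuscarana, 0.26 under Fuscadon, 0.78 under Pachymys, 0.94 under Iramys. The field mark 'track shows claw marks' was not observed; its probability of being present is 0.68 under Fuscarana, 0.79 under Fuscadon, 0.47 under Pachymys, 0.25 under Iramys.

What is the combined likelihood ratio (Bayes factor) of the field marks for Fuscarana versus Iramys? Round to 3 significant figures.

Joint likelihood of the field mark pattern under each hypothesis (using 1 − P(present | H) for each absent field mark):
  Fuscarana: 0.22 × (1 − 0.68) = 0.0704
  Iramys: 0.94 × (1 − 0.25) = 0.705
Bayes factor = 0.0704 / 0.705 ≈ 0.0999

0.0999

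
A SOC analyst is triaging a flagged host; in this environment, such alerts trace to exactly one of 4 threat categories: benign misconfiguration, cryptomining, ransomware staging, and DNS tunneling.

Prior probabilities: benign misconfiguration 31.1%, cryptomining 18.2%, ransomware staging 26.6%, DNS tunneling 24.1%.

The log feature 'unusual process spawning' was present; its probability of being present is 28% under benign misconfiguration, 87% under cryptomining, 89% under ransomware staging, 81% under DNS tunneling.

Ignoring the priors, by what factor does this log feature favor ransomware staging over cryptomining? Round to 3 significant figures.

1.02

Likelihood of this log feature under each hypothesis:
  ransomware staging: 0.89
  cryptomining: 0.87
Bayes factor = 0.89 / 0.87 ≈ 1.02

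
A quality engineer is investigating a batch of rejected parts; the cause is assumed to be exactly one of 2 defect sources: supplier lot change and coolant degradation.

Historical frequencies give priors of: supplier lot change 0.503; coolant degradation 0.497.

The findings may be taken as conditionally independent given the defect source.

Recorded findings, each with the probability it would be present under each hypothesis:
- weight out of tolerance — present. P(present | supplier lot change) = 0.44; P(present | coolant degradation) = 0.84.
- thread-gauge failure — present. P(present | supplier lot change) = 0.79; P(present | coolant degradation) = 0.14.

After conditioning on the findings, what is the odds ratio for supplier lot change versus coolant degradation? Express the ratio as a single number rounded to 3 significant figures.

The normalizing constant cancels in an odds ratio, so compute prior × likelihood for the two hypotheses only:
  supplier lot change: 0.503 × 0.44 × 0.79 = 0.17484
  coolant degradation: 0.497 × 0.84 × 0.14 = 0.058447
Posterior odds = 0.17484 / 0.058447 ≈ 2.99.

2.99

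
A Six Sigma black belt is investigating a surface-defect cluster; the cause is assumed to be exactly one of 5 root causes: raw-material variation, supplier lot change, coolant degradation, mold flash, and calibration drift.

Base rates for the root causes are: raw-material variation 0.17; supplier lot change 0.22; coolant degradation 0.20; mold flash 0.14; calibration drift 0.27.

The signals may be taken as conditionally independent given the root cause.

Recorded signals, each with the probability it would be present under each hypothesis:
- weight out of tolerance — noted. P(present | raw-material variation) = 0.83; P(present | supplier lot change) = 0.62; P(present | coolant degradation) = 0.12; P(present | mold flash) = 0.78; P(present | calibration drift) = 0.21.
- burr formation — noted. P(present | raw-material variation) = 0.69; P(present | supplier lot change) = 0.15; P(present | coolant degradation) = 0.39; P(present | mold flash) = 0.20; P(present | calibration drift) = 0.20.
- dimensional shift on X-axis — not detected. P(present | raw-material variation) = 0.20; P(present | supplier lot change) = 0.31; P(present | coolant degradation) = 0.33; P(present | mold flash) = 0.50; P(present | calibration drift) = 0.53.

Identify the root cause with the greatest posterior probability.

Multiply each prior by the joint likelihood of the signal pattern (using 1 − P(present | H) for each absent signal):
  raw-material variation: 0.17 × 0.83 × 0.69 × (1 − 0.20) = 0.077887
  supplier lot change: 0.22 × 0.62 × 0.15 × (1 − 0.31) = 0.014117
  coolant degradation: 0.20 × 0.12 × 0.39 × (1 − 0.33) = 0.0062712
  mold flash: 0.14 × 0.78 × 0.20 × (1 − 0.50) = 0.01092
  calibration drift: 0.27 × 0.21 × 0.20 × (1 − 0.53) = 0.0053298
Marginal likelihood of the evidence = 0.11453.
P(raw-material variation | evidence) ≈ 0.077887 / 0.11453 ≈ 0.680
P(supplier lot change | evidence) ≈ 0.014117 / 0.11453 ≈ 0.123
P(coolant degradation | evidence) ≈ 0.0062712 / 0.11453 ≈ 0.055
P(mold flash | evidence) ≈ 0.01092 / 0.11453 ≈ 0.095
P(calibration drift | evidence) ≈ 0.0053298 / 0.11453 ≈ 0.047
The largest is 0.680, so raw-material variation is most probable.

raw-material variation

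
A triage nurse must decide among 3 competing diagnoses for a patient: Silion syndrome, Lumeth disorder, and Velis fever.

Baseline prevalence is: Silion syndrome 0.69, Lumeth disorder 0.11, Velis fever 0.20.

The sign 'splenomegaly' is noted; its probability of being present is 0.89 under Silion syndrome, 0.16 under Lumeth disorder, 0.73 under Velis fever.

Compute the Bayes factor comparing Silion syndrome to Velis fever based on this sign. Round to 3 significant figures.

1.22

The Bayes factor is the ratio of the two likelihoods.
  Silion syndrome: 0.89
  Velis fever: 0.73
Bayes factor = 0.89 / 0.73 ≈ 1.22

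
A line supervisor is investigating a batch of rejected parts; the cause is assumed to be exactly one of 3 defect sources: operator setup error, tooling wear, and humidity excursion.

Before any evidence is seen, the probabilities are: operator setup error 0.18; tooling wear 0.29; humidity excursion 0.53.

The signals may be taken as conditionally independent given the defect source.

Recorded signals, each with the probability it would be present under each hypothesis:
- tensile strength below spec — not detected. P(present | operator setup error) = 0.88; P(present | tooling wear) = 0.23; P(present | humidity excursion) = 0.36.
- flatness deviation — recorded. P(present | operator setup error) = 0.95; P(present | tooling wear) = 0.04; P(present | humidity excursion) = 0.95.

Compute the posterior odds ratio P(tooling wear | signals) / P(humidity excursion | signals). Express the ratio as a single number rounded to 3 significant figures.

0.0277

Posterior odds equal prior odds times the likelihood ratio; only the two competing hypotheses matter (using 1 − P(present | H) for each absent signal).
  tooling wear: 0.29 × (1 − 0.23) × 0.04 = 0.008932
  humidity excursion: 0.53 × (1 − 0.36) × 0.95 = 0.32224
Odds(tooling wear : humidity excursion) = 0.008932 / 0.32224 ≈ 0.0277.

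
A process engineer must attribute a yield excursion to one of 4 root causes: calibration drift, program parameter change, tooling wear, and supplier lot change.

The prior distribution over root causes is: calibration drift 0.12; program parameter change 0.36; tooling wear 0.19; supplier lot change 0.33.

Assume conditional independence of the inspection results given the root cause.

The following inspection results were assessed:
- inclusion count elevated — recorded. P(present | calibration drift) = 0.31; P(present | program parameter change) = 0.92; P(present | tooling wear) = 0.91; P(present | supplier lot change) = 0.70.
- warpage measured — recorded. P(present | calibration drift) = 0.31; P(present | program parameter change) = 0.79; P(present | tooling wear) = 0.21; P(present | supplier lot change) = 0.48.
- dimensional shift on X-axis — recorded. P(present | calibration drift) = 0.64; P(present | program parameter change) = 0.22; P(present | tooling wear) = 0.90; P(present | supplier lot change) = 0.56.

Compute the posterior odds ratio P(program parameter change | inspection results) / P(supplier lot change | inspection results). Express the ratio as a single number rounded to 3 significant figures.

0.927

Posterior odds equal prior odds times the likelihood ratio; only the two competing hypotheses matter.
  program parameter change: 0.36 × 0.92 × 0.79 × 0.22 = 0.057563
  supplier lot change: 0.33 × 0.70 × 0.48 × 0.56 = 0.062093
Posterior odds = 0.057563 / 0.062093 ≈ 0.927.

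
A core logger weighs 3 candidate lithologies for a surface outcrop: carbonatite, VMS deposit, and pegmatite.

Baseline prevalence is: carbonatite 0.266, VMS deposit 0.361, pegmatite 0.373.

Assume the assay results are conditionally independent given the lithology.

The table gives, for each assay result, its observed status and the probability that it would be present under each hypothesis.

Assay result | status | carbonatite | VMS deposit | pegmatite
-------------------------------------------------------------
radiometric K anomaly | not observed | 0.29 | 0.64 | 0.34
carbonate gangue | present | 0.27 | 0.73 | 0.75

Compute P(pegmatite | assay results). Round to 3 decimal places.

Multiply each prior by the joint likelihood of the assay result pattern (using 1 − P(present | H) for each absent assay result):
  carbonatite: 0.266 × (1 − 0.29) × 0.27 = 0.050992
  VMS deposit: 0.361 × (1 − 0.64) × 0.73 = 0.094871
  pegmatite: 0.373 × (1 − 0.34) × 0.75 = 0.18463
Normalizing constant Z = 0.050992 + 0.094871 + 0.18463 = 0.3305.
P(pegmatite | evidence) = 0.18463 / 0.3305 ≈ 0.559.

0.559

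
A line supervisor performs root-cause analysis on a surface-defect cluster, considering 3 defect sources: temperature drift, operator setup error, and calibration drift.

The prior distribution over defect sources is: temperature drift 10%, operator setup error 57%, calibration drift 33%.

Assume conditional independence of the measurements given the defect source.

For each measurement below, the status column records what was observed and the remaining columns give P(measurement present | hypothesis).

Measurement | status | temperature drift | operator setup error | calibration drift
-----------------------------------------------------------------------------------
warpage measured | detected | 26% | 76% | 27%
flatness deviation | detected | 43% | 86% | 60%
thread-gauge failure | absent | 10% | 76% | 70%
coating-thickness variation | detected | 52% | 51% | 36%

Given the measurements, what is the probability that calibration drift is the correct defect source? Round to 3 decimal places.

0.102

By Bayes' rule with conditional independence, the unnormalized weight for each hypothesis is prior × ∏ likelihoods (using 1 − P(present | H) for each absent measurement):
  temperature drift: 0.10 × 0.26 × 0.43 × (1 − 0.10) × 0.52 = 0.0052322
  operator setup error: 0.57 × 0.76 × 0.86 × (1 − 0.76) × 0.51 = 0.0456
  calibration drift: 0.33 × 0.27 × 0.60 × (1 − 0.70) × 0.36 = 0.0057737
Marginal likelihood of the evidence = 0.056606.
P(calibration drift | evidence) = 0.0057737 / 0.056606 ≈ 0.102.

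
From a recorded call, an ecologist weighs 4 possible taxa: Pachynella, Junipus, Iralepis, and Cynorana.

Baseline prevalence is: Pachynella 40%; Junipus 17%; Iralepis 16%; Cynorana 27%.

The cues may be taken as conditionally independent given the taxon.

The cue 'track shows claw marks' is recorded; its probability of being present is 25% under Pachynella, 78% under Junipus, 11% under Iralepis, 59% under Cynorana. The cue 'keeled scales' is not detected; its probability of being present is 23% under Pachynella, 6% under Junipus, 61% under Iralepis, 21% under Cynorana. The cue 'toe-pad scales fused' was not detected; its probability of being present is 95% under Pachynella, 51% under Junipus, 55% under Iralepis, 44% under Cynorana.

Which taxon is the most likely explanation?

By Bayes' rule with conditional independence, the unnormalized weight for each hypothesis is prior × ∏ likelihoods (using 1 − P(present | H) for each absent cue):
  Pachynella: 0.40 × 0.25 × (1 − 0.23) × (1 − 0.95) = 0.00385
  Junipus: 0.17 × 0.78 × (1 − 0.06) × (1 − 0.51) = 0.061076
  Iralepis: 0.16 × 0.11 × (1 − 0.61) × (1 − 0.55) = 0.0030888
  Cynorana: 0.27 × 0.59 × (1 − 0.21) × (1 − 0.44) = 0.070474
Marginal likelihood of the evidence = 0.13849.
P(Pachynella | evidence) ≈ 0.00385 / 0.13849 ≈ 0.028
P(Junipus | evidence) ≈ 0.061076 / 0.13849 ≈ 0.441
P(Iralepis | evidence) ≈ 0.0030888 / 0.13849 ≈ 0.022
P(Cynorana | evidence) ≈ 0.070474 / 0.13849 ≈ 0.509
The largest is 0.509, so Cynorana is most probable.

Cynorana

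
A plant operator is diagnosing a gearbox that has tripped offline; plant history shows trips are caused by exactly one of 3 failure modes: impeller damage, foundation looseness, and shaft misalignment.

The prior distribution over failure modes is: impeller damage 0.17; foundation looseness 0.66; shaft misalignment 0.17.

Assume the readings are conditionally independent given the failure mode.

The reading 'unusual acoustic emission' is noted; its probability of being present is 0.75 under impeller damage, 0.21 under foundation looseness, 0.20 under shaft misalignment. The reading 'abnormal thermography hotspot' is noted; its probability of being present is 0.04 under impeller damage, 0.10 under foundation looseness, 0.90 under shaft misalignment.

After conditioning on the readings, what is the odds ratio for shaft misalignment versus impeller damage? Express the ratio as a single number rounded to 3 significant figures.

6.00

Posterior odds equal prior odds times the likelihood ratio; only the two competing hypotheses matter.
  shaft misalignment: 0.17 × 0.20 × 0.90 = 0.0306
  impeller damage: 0.17 × 0.75 × 0.04 = 0.0051
Posterior odds = 0.0306 / 0.0051 ≈ 6.00.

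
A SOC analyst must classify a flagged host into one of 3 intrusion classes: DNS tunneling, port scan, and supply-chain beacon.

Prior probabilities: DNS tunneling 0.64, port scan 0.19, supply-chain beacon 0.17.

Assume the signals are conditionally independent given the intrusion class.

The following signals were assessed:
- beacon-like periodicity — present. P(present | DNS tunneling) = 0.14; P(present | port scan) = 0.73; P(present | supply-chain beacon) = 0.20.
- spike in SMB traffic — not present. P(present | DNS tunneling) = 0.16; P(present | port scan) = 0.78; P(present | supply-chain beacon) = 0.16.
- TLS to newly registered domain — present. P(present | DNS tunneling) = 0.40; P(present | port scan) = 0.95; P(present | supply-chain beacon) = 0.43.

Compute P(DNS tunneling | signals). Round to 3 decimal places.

For each hypothesis, the unnormalized posterior weight is prior × product of the signal likelihoods (using 1 − P(present | H) for each absent signal):
  DNS tunneling: 0.64 × 0.14 × (1 − 0.16) × 0.40 = 0.030106
  port scan: 0.19 × 0.73 × (1 − 0.78) × 0.95 = 0.028988
  supply-chain beacon: 0.17 × 0.20 × (1 − 0.16) × 0.43 = 0.012281
Marginal likelihood of the evidence = 0.071375.
P(DNS tunneling | evidence) = 0.030106 / 0.071375 ≈ 0.422.

0.422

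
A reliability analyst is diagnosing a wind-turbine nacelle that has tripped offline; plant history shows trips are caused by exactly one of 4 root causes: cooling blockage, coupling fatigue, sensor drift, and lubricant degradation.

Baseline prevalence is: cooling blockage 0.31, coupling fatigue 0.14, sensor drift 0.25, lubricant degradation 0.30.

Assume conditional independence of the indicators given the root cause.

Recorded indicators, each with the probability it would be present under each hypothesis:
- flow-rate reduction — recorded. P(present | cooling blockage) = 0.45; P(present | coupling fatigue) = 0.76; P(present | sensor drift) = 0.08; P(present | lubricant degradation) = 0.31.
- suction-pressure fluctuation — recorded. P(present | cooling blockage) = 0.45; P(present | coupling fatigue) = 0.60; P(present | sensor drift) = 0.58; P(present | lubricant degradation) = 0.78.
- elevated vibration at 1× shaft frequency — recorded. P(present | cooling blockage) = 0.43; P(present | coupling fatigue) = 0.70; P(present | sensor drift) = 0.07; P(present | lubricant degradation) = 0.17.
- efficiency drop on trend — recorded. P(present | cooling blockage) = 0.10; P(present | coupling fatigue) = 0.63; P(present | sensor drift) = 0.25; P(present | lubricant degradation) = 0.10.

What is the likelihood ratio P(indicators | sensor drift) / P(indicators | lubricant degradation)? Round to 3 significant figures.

Take the product of per-indicator likelihoods under each hypothesis, then divide.
  sensor drift: 0.08 × 0.58 × 0.07 × 0.25 = 0.000812
  lubricant degradation: 0.31 × 0.78 × 0.17 × 0.10 = 0.0041106
Bayes factor = 0.000812 / 0.0041106 ≈ 0.198

0.198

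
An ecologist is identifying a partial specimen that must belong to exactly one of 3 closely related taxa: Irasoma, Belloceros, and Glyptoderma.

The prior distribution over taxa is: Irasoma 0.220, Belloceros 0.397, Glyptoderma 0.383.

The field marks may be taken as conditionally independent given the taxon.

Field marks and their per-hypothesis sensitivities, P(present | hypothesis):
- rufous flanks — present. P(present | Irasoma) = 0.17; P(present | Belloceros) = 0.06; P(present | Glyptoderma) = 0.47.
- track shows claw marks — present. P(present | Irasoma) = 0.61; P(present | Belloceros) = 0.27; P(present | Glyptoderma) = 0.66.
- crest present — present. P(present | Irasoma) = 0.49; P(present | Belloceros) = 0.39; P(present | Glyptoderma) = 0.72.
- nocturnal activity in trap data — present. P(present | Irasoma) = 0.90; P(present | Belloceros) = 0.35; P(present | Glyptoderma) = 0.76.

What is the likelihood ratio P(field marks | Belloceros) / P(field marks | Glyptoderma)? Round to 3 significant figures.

0.0130

Joint likelihood of the field mark pattern under each hypothesis:
  Belloceros: 0.06 × 0.27 × 0.39 × 0.35 = 0.0022113
  Glyptoderma: 0.47 × 0.66 × 0.72 × 0.76 = 0.16974
Bayes factor = 0.0022113 / 0.16974 ≈ 0.0130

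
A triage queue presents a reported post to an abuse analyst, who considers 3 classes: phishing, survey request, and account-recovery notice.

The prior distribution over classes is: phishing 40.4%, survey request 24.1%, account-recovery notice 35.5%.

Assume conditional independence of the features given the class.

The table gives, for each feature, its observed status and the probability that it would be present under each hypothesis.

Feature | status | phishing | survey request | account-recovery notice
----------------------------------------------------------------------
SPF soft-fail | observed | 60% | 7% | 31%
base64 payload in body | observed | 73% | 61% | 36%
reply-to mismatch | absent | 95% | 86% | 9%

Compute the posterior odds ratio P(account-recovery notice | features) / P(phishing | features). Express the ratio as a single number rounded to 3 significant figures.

4.07

The normalizing constant cancels in an odds ratio, so compute prior × likelihood for the two hypotheses only (using 1 − P(present | H) for each absent feature):
  account-recovery notice: 0.355 × 0.31 × 0.36 × (1 − 0.09) = 0.036052
  phishing: 0.404 × 0.60 × 0.73 × (1 − 0.95) = 0.0088476
Posterior odds = 0.036052 / 0.0088476 ≈ 4.07.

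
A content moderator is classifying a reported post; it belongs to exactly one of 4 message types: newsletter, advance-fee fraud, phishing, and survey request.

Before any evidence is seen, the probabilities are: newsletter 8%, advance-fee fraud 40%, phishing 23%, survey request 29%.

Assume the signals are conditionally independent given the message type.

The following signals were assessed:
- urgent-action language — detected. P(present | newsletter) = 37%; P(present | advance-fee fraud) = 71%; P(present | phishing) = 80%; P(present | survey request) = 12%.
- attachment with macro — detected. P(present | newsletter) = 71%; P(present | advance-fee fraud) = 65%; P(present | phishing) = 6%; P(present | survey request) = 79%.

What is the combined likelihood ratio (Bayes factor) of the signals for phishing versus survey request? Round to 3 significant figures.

0.506

Joint likelihood of the signal pattern under each hypothesis:
  phishing: 0.80 × 0.06 = 0.048
  survey request: 0.12 × 0.79 = 0.0948
Bayes factor = 0.048 / 0.0948 ≈ 0.506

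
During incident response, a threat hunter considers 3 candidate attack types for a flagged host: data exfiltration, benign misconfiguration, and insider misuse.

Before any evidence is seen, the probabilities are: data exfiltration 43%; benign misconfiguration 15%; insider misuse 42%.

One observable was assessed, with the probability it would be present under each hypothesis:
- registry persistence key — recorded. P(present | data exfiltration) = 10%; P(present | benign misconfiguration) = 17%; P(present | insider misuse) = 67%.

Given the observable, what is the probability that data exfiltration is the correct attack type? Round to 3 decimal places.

Multiply each prior by the likelihood of the observable:
  data exfiltration: 0.43 × 0.10 = 0.043
  benign misconfiguration: 0.15 × 0.17 = 0.0255
  insider misuse: 0.42 × 0.67 = 0.2814
The unnormalized weights sum to 0.3499.
P(data exfiltration | evidence) = 0.043 / 0.3499 ≈ 0.123.

0.123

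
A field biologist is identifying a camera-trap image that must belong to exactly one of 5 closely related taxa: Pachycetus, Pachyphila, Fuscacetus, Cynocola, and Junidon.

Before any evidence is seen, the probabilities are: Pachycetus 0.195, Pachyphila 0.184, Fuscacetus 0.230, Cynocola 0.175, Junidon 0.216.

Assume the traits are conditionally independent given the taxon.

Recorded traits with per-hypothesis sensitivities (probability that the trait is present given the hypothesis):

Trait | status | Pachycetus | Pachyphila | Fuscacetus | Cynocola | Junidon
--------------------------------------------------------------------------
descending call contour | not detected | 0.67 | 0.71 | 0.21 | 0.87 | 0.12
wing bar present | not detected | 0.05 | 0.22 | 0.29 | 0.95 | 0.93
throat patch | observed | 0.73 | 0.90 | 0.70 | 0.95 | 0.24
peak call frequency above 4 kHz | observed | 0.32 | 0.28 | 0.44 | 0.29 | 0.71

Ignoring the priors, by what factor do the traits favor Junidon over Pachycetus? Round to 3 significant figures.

Joint likelihood of the trait pattern under each hypothesis (using 1 − P(present | H) for each absent trait):
  Junidon: (1 − 0.12) × (1 − 0.93) × 0.24 × 0.71 = 0.010497
  Pachycetus: (1 − 0.67) × (1 − 0.05) × 0.73 × 0.32 = 0.073234
Bayes factor = 0.010497 / 0.073234 ≈ 0.143

0.143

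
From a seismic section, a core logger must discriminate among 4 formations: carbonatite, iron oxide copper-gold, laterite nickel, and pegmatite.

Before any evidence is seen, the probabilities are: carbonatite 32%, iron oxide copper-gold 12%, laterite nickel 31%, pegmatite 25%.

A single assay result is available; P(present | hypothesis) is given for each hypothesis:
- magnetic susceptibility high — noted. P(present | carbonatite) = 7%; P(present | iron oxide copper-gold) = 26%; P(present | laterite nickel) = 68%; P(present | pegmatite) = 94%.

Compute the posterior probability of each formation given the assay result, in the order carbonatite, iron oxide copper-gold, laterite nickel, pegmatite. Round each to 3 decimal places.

Multiply each prior by the likelihood of the assay result:
  carbonatite: 0.32 × 0.07 = 0.0224
  iron oxide copper-gold: 0.12 × 0.26 = 0.0312
  laterite nickel: 0.31 × 0.68 = 0.2108
  pegmatite: 0.25 × 0.94 = 0.235
The unnormalized weights sum to 0.4994.
P(carbonatite | evidence) = 0.0224 / 0.4994 ≈ 0.045
P(iron oxide copper-gold | evidence) = 0.0312 / 0.4994 ≈ 0.062
P(laterite nickel | evidence) = 0.2108 / 0.4994 ≈ 0.422
P(pegmatite | evidence) = 0.235 / 0.4994 ≈ 0.471

0.045, 0.062, 0.422, 0.471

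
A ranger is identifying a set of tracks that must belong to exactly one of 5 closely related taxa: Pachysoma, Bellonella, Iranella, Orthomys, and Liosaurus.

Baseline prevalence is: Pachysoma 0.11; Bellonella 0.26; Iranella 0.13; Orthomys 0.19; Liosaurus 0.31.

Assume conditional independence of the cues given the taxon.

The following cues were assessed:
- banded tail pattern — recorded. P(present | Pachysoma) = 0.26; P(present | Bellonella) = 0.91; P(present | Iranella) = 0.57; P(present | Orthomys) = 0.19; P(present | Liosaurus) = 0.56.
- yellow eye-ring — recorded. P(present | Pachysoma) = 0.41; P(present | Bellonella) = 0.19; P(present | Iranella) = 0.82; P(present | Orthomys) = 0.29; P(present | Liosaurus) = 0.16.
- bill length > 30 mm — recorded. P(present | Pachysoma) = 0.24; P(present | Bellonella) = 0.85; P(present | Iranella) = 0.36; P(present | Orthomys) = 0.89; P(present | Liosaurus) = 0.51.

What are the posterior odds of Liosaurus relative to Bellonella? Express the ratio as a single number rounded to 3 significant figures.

Unnormalized posterior weight (prior times the cue likelihoods) for each of the two hypotheses:
  Liosaurus: 0.31 × 0.56 × 0.16 × 0.51 = 0.014166
  Bellonella: 0.26 × 0.91 × 0.19 × 0.85 = 0.038211
Odds(Liosaurus : Bellonella) = 0.014166 / 0.038211 ≈ 0.371.

0.371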